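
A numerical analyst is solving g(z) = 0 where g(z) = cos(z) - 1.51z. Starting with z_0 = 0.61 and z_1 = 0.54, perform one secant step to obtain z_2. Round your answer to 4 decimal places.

0.5606

g(0.61) = -0.101452, g(0.54) = 0.042309
z_2 = 0.540000 − 0.042309·(0.540000 − 0.610000) / (0.042309 − (-0.101452)) = 0.540000 − (-0.002962)/(0.143761) = 0.560601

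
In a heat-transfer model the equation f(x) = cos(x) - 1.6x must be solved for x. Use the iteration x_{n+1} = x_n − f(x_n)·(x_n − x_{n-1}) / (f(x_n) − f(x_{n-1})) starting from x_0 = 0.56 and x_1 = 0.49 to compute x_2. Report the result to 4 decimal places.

0.5368

f(0.56) = -0.048745, f(0.49) = 0.098333
x_2 = 0.490000 − 0.098333·(0.490000 − 0.560000) / (0.098333 − (-0.048745)) = 0.490000 − (-0.006883)/(0.147078) = 0.536800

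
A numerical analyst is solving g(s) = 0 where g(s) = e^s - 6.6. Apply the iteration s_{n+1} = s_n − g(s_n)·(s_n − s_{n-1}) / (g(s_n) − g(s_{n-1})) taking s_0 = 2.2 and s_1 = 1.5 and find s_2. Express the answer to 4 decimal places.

g(2.2) = 2.425013, g(1.5) = -2.118311
s_2 = 1.500000 − (-2.118311)·(1.500000 − 2.200000) / (-2.118311 − 2.425013) = 1.500000 − (1.482818)/(-4.543324) = 1.826373

1.8264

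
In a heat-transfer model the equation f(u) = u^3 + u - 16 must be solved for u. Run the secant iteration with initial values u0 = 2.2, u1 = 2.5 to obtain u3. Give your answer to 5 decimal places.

f(2.2) = -3.1520000, f(2.5) = 2.1250000
u2 = 2.5000000 − 2.1250000·(2.5000000 − 2.2000000) / (2.1250000 − (-3.1520000)) = 2.5000000 − (0.6375000)/(5.2770000) = 2.3791927
f(2.3791927) = -0.1532488
u3 = 2.3791927 − (-0.1532488)·(2.3791927 − 2.5000000) / (-0.1532488 − 2.1250000) = 2.3791927 − (0.0185136)/(-2.2782488) = 2.3873190

2.38732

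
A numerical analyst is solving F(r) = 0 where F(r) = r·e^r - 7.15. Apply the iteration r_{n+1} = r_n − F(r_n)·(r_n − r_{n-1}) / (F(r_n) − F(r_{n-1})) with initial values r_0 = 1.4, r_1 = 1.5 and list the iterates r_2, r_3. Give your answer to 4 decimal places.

1.5409, 1.5371

F(1.4) = -1.472720, F(1.5) = -0.427466
r_2 = 1.500000 − (-0.427466)·(1.500000 − 1.400000) / (-0.427466 − (-1.472720)) = 1.500000 − (-0.042747)/(1.045254) = 1.540896
F(1.540896) = 0.044091
r_3 = 1.540896 − 0.044091·(1.540896 − 1.500000) / (0.044091 − (-0.427466)) = 1.540896 − (0.001803)/(0.471557) = 1.537072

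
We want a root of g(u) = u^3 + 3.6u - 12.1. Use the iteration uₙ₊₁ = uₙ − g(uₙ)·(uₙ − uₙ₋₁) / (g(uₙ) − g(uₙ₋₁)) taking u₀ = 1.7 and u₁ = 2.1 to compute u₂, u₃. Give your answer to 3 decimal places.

1.774, 1.783

g(1.7) = -1.06700, g(2.1) = 4.72100
u₂ = 2.10000 − 4.72100·(2.10000 − 1.70000) / (4.72100 − (-1.06700)) = 2.10000 − (1.88840)/(5.78800) = 1.77374
g(1.77374) = -0.13409
u₃ = 1.77374 − (-0.13409)·(1.77374 − 2.10000) / (-0.13409 − 4.72100) = 1.77374 − (0.04375)/(-4.85509) = 1.78275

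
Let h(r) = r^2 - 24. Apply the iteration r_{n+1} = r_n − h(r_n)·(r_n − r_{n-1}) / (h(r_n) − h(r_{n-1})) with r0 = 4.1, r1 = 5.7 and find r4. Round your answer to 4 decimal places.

4.8990

h(4.1) = -7.190000, h(5.7) = 8.490000
r2 = 5.700000 − 8.490000·(5.700000 − 4.100000) / (8.490000 − (-7.190000)) = 5.700000 − (13.584000)/(15.680000) = 4.833673
h(4.833673) = -0.635601
r3 = 4.833673 − (-0.635601)·(4.833673 − 5.700000) / (-0.635601 − 8.490000) = 4.833673 − (0.550638)/(-9.125601) = 4.894013
h(4.894013) = -0.048633
r4 = 4.894013 − (-0.048633)·(4.894013 − 4.833673) / (-0.048633 − (-0.635601)) = 4.894013 − (-0.002935)/(0.586968) = 4.899013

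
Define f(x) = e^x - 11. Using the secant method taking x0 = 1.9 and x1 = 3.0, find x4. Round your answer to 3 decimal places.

f(1.9) = -4.31411, f(3.0) = 9.08554
x2 = 3.00000 − 9.08554·(3.00000 − 1.90000) / (9.08554 − (-4.31411)) = 3.00000 − (9.99409)/(13.39964) = 2.25415
f(2.25415) = -1.47278
x3 = 2.25415 − (-1.47278)·(2.25415 − 3.00000) / (-1.47278 − 9.08554) = 2.25415 − (1.09847)/(-10.55832) = 2.35819
f(2.35819) = -0.42819
x4 = 2.35819 − (-0.42819)·(2.35819 − 2.25415) / (-0.42819 − (-1.47278)) = 2.35819 − (-0.04455)/(1.04460) = 2.40084

2.401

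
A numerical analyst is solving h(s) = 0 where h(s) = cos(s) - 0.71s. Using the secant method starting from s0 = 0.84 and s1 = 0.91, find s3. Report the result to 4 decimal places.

0.8883

h(0.84) = 0.071063, h(0.91) = -0.032354
s2 = 0.910000 − (-0.032354)·(0.910000 − 0.840000) / (-0.032354 − 0.071063) = 0.910000 − (-0.002265)/(-0.103417) = 0.888100
h(0.888100) = 0.000336
s3 = 0.888100 − 0.000336·(0.888100 − 0.910000) / (0.000336 − (-0.032354)) = 0.888100 − (-0.000007)/(0.032690) = 0.888325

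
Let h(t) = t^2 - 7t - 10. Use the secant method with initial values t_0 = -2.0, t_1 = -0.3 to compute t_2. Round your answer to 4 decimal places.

h(-2.0) = 8.000000, h(-0.3) = -7.810000
t_2 = -0.300000 − (-7.810000)·(-0.300000 − (-2.000000)) / (-7.810000 − 8.000000) = -0.300000 − (-13.277000)/(-15.810000) = -1.139785

-1.1398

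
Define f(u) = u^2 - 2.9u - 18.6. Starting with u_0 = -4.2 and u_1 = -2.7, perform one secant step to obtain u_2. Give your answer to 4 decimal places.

f(-4.2) = 11.220000, f(-2.7) = -3.480000
u_2 = -2.700000 − (-3.480000)·(-2.700000 − (-4.200000)) / (-3.480000 − 11.220000) = -2.700000 − (-5.220000)/(-14.700000) = -3.055102

-3.0551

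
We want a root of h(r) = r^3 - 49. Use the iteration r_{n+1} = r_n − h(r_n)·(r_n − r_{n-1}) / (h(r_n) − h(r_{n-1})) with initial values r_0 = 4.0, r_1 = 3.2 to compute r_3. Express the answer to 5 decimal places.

3.66531

h(4.0) = 15.0000000, h(3.2) = -16.2320000
r_2 = 3.2000000 − (-16.2320000)·(3.2000000 − 4.0000000) / (-16.2320000 − 15.0000000) = 3.2000000 − (12.9856000)/(-31.2320000) = 3.6157787
h(3.6157787) = -1.7278318
r_3 = 3.6157787 − (-1.7278318)·(3.6157787 − 3.2000000) / (-1.7278318 − (-16.2320000)) = 3.6157787 − (-0.7183956)/(14.5041682) = 3.6653090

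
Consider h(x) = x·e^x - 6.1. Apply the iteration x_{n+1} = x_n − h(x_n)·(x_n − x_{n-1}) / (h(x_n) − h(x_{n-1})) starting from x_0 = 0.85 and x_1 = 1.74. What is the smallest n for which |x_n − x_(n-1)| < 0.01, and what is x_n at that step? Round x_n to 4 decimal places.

n = 5, x_n = 1.4421

h(0.85) = -4.111300, h(1.74) = 3.813378
x_2 = 1.740000 − 3.813378·(0.890000)/(7.924678) = 1.311729;  |Δ| = 0.428271
h(1.311729) = -1.230088
x_3 = 1.311729 − (-1.230088)·(-0.428271)/(-5.043465) = 1.416184;  |Δ| = 0.104454
h(1.416184) = -0.263396
x_4 = 1.416184 − (-0.263396)·(0.104454)/(0.966691) = 1.444644;  |Δ| = 0.028461
h(1.444644) = 0.025788
x_5 = 1.444644 − 0.025788·(0.028461)/(0.289184) = 1.442106;  |Δ| = 0.002538
|x_5 − x_4| = 0.002538 < 0.01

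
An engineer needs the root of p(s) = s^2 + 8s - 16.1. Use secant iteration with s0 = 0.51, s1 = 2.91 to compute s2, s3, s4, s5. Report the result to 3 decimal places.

1.540, 1.653, 1.666, 1.666

p(0.51) = -11.75990, p(2.91) = 15.64810
s2 = 2.91000 − 15.64810·(2.91000 − 0.51000) / (15.64810 − (-11.75990)) = 2.91000 − (37.55544)/(27.40800) = 1.53976
p(1.53976) = -1.41102
s3 = 1.53976 − (-1.41102)·(1.53976 − 2.91000) / (-1.41102 − 15.64810) = 1.53976 − (1.93343)/(-17.05912) = 1.65310
p(1.65310) = -0.14245
s4 = 1.65310 − (-0.14245)·(1.65310 − 1.53976) / (-0.14245 − (-1.41102)) = 1.65310 − (-0.01615)/(1.26857) = 1.66583
p(1.66583) = 0.00160
s5 = 1.66583 − 0.00160·(1.66583 − 1.65310) / (0.00160 − (-0.14245)) = 1.66583 − (0.00002)/(0.14406) = 1.66569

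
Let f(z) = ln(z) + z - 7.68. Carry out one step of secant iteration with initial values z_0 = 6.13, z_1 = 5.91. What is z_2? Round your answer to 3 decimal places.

f(6.13) = 0.26319, f(5.91) = 0.00665
z_2 = 5.91000 − 0.00665·(5.91000 − 6.13000) / (0.00665 − 0.26319) = 5.91000 − (-0.00146)/(-0.25655) = 5.90430

5.904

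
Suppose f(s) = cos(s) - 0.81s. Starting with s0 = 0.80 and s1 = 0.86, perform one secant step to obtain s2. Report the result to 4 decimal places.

f(0.80) = 0.048707, f(0.86) = -0.044163
s2 = 0.860000 − (-0.044163)·(0.860000 − 0.800000) / (-0.044163 − 0.048707) = 0.860000 − (-0.002650)/(-0.092869) = 0.831468

0.8315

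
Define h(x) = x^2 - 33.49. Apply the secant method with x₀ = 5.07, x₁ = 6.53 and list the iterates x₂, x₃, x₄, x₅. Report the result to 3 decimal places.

h(5.07) = -7.78510, h(6.53) = 9.15090
x₂ = 6.53000 − 9.15090·(6.53000 − 5.07000) / (9.15090 − (-7.78510)) = 6.53000 − (13.36031)/(16.93600) = 5.74113
h(5.74113) = -0.52943
x₃ = 5.74113 − (-0.52943)·(5.74113 − 6.53000) / (-0.52943 − 9.15090) = 5.74113 − (0.41766)/(-9.68033) = 5.78427
h(5.78427) = -0.03217
x₄ = 5.78427 − (-0.03217)·(5.78427 − 5.74113) / (-0.03217 − (-0.52943)) = 5.78427 − (-0.00139)/(0.49726) = 5.78707
h(5.78707) = 0.00013
x₅ = 5.78707 − 0.00013·(5.78707 − 5.78427) / (0.00013 − (-0.03217)) = 5.78707 − (0.00000)/(0.03230) = 5.78705

5.741, 5.784, 5.787, 5.787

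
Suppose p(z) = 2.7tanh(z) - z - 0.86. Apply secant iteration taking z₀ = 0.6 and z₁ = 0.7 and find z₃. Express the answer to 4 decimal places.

0.6108

p(0.6) = -0.009966, p(0.7) = 0.071793
z₂ = 0.700000 − 0.071793·(0.700000 − 0.600000) / (0.071793 − (-0.009966)) = 0.700000 − (0.007179)/(0.081759) = 0.612190
p(0.612190) = 0.001110
z₃ = 0.612190 − 0.001110·(0.612190 − 0.700000) / (0.001110 − 0.071793) = 0.612190 − (-0.000097)/(-0.070683) = 0.610810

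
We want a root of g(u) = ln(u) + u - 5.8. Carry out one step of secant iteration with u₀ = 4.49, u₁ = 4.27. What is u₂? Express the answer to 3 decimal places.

g(4.49) = 0.19185, g(4.27) = -0.07839
u₂ = 4.27000 − (-0.07839)·(4.27000 − 4.49000) / (-0.07839 − 0.19185) = 4.27000 − (0.01724)/(-0.27024) = 4.33381

4.334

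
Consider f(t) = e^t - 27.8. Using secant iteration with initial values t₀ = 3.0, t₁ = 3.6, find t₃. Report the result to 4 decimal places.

f(3.0) = -7.714463, f(3.6) = 8.798234
t₂ = 3.600000 − 8.798234·(3.600000 − 3.000000) / (8.798234 − (-7.714463)) = 3.600000 − (5.278941)/(16.512698) = 3.280310
f(3.280310) = -1.215982
t₃ = 3.280310 − (-1.215982)·(3.280310 − 3.600000) / (-1.215982 − 8.798234) = 3.280310 − (0.388737)/(-10.014216) = 3.319129

3.3191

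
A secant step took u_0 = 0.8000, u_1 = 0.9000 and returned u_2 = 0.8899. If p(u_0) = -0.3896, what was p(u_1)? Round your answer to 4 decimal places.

The secant line through (0.8000, -0.3896) and (0.9000, p(u_1)) crosses zero at u_2 = 0.8899.
So (0.8000, -0.3896), (0.9000, p(u_1)), (0.8899, 0) are collinear:
p(u_1) = -0.3896 · (0.9000 − 0.8899) / (0.8000 − 0.8899) = -0.3896 · (0.010100)/(-0.089900) = 0.043770

0.0438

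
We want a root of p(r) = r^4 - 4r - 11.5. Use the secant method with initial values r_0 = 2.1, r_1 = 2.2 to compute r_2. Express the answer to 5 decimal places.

2.11263

p(2.1) = -0.4519000, p(2.2) = 3.1256000
r_2 = 2.2000000 − 3.1256000·(2.2000000 − 2.1000000) / (3.1256000 − (-0.4519000)) = 2.2000000 − (0.3125600)/(3.5775000) = 2.1126317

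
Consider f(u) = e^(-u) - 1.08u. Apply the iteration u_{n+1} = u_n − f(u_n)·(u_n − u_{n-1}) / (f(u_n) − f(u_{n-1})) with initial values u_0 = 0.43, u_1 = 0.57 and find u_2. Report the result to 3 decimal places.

0.540

f(0.43) = 0.18611, f(0.57) = -0.05007
u_2 = 0.57000 − (-0.05007)·(0.57000 − 0.43000) / (-0.05007 − 0.18611) = 0.57000 − (-0.00701)/(-0.23618) = 0.54032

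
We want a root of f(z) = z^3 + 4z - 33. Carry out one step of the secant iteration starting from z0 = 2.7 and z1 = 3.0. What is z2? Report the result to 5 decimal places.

f(2.7) = -2.5170000, f(3.0) = 6.0000000
z2 = 3.0000000 − 6.0000000·(3.0000000 − 2.7000000) / (6.0000000 − (-2.5170000)) = 3.0000000 − (1.8000000)/(8.5170000) = 2.7886580

2.78866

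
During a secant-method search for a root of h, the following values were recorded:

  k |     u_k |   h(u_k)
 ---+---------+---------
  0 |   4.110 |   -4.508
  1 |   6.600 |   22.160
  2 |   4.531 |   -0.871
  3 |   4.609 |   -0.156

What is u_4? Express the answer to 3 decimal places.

u_4 = 4.609 − (-0.156)·(4.609 − 4.531) / (-0.156 − (-0.871))
   = 4.609 − (-0.01217)/(0.71500) = 4.62602

4.626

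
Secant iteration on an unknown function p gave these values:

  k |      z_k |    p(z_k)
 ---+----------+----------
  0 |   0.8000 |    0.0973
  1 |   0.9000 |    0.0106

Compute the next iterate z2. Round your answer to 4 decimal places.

0.9122

z2 = 0.9000 − 0.0106·(0.9000 − 0.8000) / (0.0106 − 0.0973)
   = 0.9000 − (0.001060)/(-0.086700) = 0.912226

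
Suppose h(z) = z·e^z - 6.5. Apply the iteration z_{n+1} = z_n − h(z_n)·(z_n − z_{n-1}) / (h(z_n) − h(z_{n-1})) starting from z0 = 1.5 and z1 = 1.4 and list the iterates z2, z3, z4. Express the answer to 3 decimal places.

1.479, 1.480, 1.480

h(1.5) = 0.22253, h(1.4) = -0.82272
z2 = 1.40000 − (-0.82272)·(1.40000 − 1.50000) / (-0.82272 − 0.22253) = 1.40000 − (0.08227)/(-1.04525) = 1.47871
h(1.47871) = -0.01248
z3 = 1.47871 − (-0.01248)·(1.47871 − 1.40000) / (-0.01248 − (-0.82272)) = 1.47871 − (-0.00098)/(0.81024) = 1.47992
h(1.47992) = 0.00072
z4 = 1.47992 − 0.00072·(1.47992 − 1.47871) / (0.00072 − (-0.01248)) = 1.47992 − (0.00000)/(0.01320) = 1.47986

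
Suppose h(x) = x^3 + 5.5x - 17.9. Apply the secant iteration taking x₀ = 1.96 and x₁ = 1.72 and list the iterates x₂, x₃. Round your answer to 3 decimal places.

h(1.96) = 0.40954, h(1.72) = -3.35155
x₂ = 1.72000 − (-3.35155)·(1.72000 − 1.96000) / (-3.35155 − 0.40954) = 1.72000 − (0.80437)/(-3.76109) = 1.93387
h(1.93387) = -0.03138
x₃ = 1.93387 − (-0.03138)·(1.93387 − 1.72000) / (-0.03138 − (-3.35155)) = 1.93387 − (-0.00671)/(3.32018) = 1.93589

1.934, 1.936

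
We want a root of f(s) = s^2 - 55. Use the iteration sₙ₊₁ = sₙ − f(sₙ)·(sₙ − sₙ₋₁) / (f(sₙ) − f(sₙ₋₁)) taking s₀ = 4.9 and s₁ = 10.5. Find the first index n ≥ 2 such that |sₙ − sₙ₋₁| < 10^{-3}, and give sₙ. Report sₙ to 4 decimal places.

n = 6, sₙ = 7.4162

f(4.9) = -30.990000, f(10.5) = 55.250000
s₂ = 10.500000 − 55.250000·(5.600000)/(86.240000) = 6.912338;  |Δ| = 3.587662
f(6.912338) = -7.219588
s₃ = 6.912338 − (-7.219588)·(-3.587662)/(-62.469588) = 7.326963;  |Δ| = 0.414625
f(7.326963) = -1.315620
s₄ = 7.326963 − (-1.315620)·(0.414625)/(5.903968) = 7.419356;  |Δ| = 0.092394
f(7.419356) = 0.046845
s₅ = 7.419356 − 0.046845·(0.092394)/(1.362465) = 7.416179;  |Δ| = 0.003177
f(7.416179) = -0.000283
s₆ = 7.416179 − (-0.000283)·(-0.003177)/(-0.047129) = 7.416198;  |Δ| = 0.000019
|s₆ − s₅| = 0.000019 < 10^{-3}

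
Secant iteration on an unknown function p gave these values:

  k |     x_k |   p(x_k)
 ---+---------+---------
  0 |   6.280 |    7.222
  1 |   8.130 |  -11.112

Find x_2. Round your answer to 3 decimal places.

x_2 = 8.130 − (-11.112)·(8.130 − 6.280) / (-11.112 − 7.222)
   = 8.130 − (-20.55720)/(-18.33400) = 7.00874

7.009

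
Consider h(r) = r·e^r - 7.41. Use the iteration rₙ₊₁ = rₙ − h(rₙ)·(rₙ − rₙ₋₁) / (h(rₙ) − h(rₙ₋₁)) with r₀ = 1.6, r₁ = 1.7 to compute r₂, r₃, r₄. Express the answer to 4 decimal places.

h(1.6) = 0.514852, h(1.7) = 1.895711
r₂ = 1.700000 − 1.895711·(1.700000 − 1.600000) / (1.895711 − 0.514852) = 1.700000 − (0.189571)/(1.380859) = 1.562715
h(1.562715) = 0.046901
r₃ = 1.562715 − 0.046901·(1.562715 − 1.700000) / (0.046901 − 1.895711) = 1.562715 − (-0.006439)/(-1.848810) = 1.559232
h(1.559232) = 0.004415
r₄ = 1.559232 − 0.004415·(1.559232 − 1.562715) / (0.004415 − 0.046901) = 1.559232 − (-0.000015)/(-0.042485) = 1.558871

1.5627, 1.5592, 1.5589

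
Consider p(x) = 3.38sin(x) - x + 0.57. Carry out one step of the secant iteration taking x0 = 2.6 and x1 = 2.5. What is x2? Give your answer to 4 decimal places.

2.5244

p(2.6) = -0.287605, p(2.5) = 0.092836
x2 = 2.500000 − 0.092836·(2.500000 − 2.600000) / (0.092836 − (-0.287605)) = 2.500000 − (-0.009284)/(0.380441) = 2.524402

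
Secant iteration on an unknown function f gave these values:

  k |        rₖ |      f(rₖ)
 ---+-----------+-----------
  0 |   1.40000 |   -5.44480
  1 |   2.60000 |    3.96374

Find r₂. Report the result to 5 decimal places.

2.09445

r₂ = 2.60000 − 3.96374·(2.60000 − 1.40000) / (3.96374 − (-5.44480))
   = 2.60000 − (4.7564880)/(9.4085400) = 2.0944499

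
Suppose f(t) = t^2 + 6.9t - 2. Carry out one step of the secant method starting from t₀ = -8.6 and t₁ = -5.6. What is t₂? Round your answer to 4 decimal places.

-6.8712

f(-8.6) = 12.620000, f(-5.6) = -9.280000
t₂ = -5.600000 − (-9.280000)·(-5.600000 − (-8.600000)) / (-9.280000 − 12.620000) = -5.600000 − (-27.840000)/(-21.900000) = -6.871233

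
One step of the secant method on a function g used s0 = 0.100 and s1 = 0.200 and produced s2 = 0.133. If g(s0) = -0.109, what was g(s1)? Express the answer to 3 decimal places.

The secant line through (0.100, -0.109) and (0.200, g(s1)) crosses zero at s2 = 0.133.
So (0.100, -0.109), (0.200, g(s1)), (0.133, 0) are collinear:
g(s1) = -0.109 · (0.200 − 0.133) / (0.100 − 0.133) = -0.109 · (0.06700)/(-0.03300) = 0.22130

0.221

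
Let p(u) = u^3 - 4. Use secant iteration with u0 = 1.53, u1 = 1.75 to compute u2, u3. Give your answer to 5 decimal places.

1.58178, 1.58686

p(1.53) = -0.4184230, p(1.75) = 1.3593750
u2 = 1.7500000 − 1.3593750·(1.7500000 − 1.5300000) / (1.3593750 − (-0.4184230)) = 1.7500000 − (0.2990625)/(1.7777980) = 1.5817793
p(1.5817793) = -0.0423478
u3 = 1.5817793 − (-0.0423478)·(1.5817793 − 1.7500000) / (-0.0423478 − 1.3593750) = 1.5817793 − (0.0071238)/(-1.4017228) = 1.5868614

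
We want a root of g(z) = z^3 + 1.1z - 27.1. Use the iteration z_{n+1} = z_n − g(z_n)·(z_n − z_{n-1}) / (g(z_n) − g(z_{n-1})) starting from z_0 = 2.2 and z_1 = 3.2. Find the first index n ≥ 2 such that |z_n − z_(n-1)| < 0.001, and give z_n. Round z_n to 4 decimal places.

g(2.2) = -14.032000, g(3.2) = 9.188000
z_2 = 3.200000 − 9.188000·(1.000000)/(23.220000) = 2.804307;  |Δ| = 0.395693
g(2.804307) = -1.961815
z_3 = 2.804307 − (-1.961815)·(-0.395693)/(-11.149815) = 2.873929;  |Δ| = 0.069622
g(2.873929) = -0.201552
z_4 = 2.873929 − (-0.201552)·(0.069622)/(1.760262) = 2.881901;  |Δ| = 0.007972
g(2.881901) = 0.005295
z_5 = 2.881901 − 0.005295·(0.007972)/(0.206847) = 2.881697;  |Δ| = 0.000204
|z_5 − z_4| = 0.000204 < 0.001

n = 5, z_n = 2.8817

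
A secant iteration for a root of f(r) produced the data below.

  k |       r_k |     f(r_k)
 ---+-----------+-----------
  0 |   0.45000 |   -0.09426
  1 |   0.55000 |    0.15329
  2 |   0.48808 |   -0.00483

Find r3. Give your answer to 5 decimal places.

0.48997

r3 = 0.48808 − (-0.00483)·(0.48808 − 0.55000) / (-0.00483 − 0.15329)
   = 0.48808 − (0.0002991)/(-0.1581200) = 0.4899714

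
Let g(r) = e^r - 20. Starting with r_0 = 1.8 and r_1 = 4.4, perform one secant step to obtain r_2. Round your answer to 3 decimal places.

2.281

g(1.8) = -13.95035, g(4.4) = 61.45087
r_2 = 4.40000 − 61.45087·(4.40000 − 1.80000) / (61.45087 − (-13.95035)) = 4.40000 − (159.77226)/(75.40122) = 2.28104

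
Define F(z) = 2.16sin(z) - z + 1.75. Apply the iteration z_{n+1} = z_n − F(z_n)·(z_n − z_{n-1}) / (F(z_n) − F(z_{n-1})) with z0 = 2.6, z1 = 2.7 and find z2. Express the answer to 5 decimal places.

2.69075

F(2.6) = 0.2634830, F(2.7) = -0.0268595
z2 = 2.7000000 − (-0.0268595)·(2.7000000 − 2.6000000) / (-0.0268595 − 0.2634830) = 2.7000000 − (-0.0026859)/(-0.2903424) = 2.6907490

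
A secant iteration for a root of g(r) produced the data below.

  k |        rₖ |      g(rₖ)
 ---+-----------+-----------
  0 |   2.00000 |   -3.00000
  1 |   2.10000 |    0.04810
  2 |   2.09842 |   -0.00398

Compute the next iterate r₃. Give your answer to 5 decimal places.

2.09854

r₃ = 2.09842 − (-0.00398)·(2.09842 − 2.10000) / (-0.00398 − 0.04810)
   = 2.09842 − (0.0000063)/(-0.0520800) = 2.0985407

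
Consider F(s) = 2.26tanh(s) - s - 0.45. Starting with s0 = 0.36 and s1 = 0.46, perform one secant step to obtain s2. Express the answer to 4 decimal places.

0.3925

F(0.36) = -0.029816, F(0.46) = 0.061990
s2 = 0.460000 − 0.061990·(0.460000 − 0.360000) / (0.061990 − (-0.029816)) = 0.460000 − (0.006199)/(0.091807) = 0.392477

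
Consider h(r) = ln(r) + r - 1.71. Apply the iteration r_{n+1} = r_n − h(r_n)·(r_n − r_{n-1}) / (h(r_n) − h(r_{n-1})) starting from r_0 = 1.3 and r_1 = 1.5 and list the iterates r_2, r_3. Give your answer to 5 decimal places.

h(1.3) = -0.1476357, h(1.5) = 0.1954651
r_2 = 1.5000000 − 0.1954651·(1.5000000 − 1.3000000) / (0.1954651 − (-0.1476357)) = 1.5000000 − (0.0390930)/(0.3431008) = 1.3860597
h(1.3860597) = 0.0025246
r_3 = 1.3860597 − 0.0025246·(1.3860597 − 1.5000000) / (0.0025246 − 0.1954651) = 1.3860597 − (-0.0002877)/(-0.1929405) = 1.3845688

1.38606, 1.38457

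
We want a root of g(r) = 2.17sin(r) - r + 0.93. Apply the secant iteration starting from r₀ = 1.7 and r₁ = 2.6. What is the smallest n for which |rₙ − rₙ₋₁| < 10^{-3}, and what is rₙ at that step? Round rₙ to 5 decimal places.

n = 5, rₙ = 2.39837

g(1.7) = 1.3819126, g(2.6) = -0.5513620
r₂ = 2.6000000 − (-0.5513620)·(0.9000000)/(-1.9332747) = 2.3433237;  |Δ| = 0.2566763
g(2.3433237) = 0.1407196
r₃ = 2.3433237 − 0.1407196·(-0.2566763)/(0.6920817) = 2.3955132;  |Δ| = 0.0521895
g(2.3955132) = 0.0074067
r₄ = 2.3955132 − 0.0074067·(0.0521895)/(-0.1333130) = 2.3984128;  |Δ| = 0.0028996
g(2.3984128) = -0.0001197
r₅ = 2.3984128 − (-0.0001197)·(0.0028996)/(-0.0075264) = 2.3983666;  |Δ| = 0.0000461
|r₅ − r₄| = 0.0000461 < 10^{-3}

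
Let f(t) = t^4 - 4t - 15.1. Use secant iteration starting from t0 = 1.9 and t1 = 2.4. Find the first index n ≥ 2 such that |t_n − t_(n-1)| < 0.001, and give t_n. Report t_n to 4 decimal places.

n = 5, t_n = 2.2122

f(1.9) = -9.667900, f(2.4) = 8.477600
t2 = 2.400000 − 8.477600·(0.500000)/(18.145500) = 2.166399;  |Δ| = 0.233601
f(2.166399) = -1.738661
t3 = 2.166399 − (-1.738661)·(-0.233601)/(-10.216261) = 2.206155;  |Δ| = 0.039755
f(2.206155) = -0.235769
t4 = 2.206155 − (-0.235769)·(0.039755)/(1.502892) = 2.212392;  |Δ| = 0.006237
f(2.212392) = 0.008292
t5 = 2.212392 − 0.008292·(0.006237)/(0.244061) = 2.212180;  |Δ| = 0.000212
|t5 − t4| = 0.000212 < 0.001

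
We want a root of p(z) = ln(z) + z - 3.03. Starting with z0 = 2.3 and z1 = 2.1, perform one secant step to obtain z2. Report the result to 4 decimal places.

p(2.3) = 0.102909, p(2.1) = -0.188063
z2 = 2.100000 − (-0.188063)·(2.100000 − 2.300000) / (-0.188063 − 0.102909) = 2.100000 − (0.037613)/(-0.290972) = 2.229265

2.2293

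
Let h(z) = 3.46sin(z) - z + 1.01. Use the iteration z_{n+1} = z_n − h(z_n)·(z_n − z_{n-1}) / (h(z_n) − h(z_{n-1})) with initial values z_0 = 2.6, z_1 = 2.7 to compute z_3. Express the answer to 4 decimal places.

h(2.6) = 0.193635, h(2.7) = -0.211266
z_2 = 2.700000 − (-0.211266)·(2.700000 − 2.600000) / (-0.211266 − 0.193635) = 2.700000 − (-0.021127)/(-0.404900) = 2.647823
h(2.647823) = 0.002040
z_3 = 2.647823 − 0.002040·(2.647823 − 2.700000) / (0.002040 − (-0.211266)) = 2.647823 − (-0.000106)/(0.213306) = 2.648322

2.6483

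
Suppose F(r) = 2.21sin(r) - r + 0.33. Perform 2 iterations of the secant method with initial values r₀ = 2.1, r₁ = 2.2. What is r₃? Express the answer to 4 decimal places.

F(2.1) = 0.137693, F(2.2) = -0.083223
r₂ = 2.200000 − (-0.083223)·(2.200000 − 2.100000) / (-0.083223 − 0.137693) = 2.200000 − (-0.008322)/(-0.220916) = 2.162328
F(2.162328) = 0.002165
r₃ = 2.162328 − 0.002165·(2.162328 − 2.200000) / (0.002165 − (-0.083223)) = 2.162328 − (-0.000082)/(0.085388) = 2.163283

2.1633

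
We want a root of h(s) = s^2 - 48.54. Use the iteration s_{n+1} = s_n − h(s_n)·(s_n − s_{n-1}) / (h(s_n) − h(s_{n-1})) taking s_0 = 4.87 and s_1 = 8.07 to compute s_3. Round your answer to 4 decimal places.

6.9538

h(4.87) = -24.823100, h(8.07) = 16.584900
s_2 = 8.070000 − 16.584900·(8.070000 − 4.870000) / (16.584900 − (-24.823100)) = 8.070000 − (53.071680)/(41.408000) = 6.788323
h(6.788323) = -2.458670
s_3 = 6.788323 − (-2.458670)·(6.788323 − 8.070000) / (-2.458670 − 16.584900) = 6.788323 − (3.151221)/(-19.043570) = 6.953797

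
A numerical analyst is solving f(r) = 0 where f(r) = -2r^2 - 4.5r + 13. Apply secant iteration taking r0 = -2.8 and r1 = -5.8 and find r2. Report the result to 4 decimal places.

-3.5811

f(-2.8) = 9.920000, f(-5.8) = -28.180000
r2 = -5.800000 − (-28.180000)·(-5.800000 − (-2.800000)) / (-28.180000 − 9.920000) = -5.800000 − (84.540000)/(-38.100000) = -3.581102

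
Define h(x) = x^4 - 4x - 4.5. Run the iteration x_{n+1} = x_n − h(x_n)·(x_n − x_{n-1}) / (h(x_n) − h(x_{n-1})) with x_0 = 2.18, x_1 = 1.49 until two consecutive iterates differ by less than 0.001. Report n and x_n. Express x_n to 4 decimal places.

h(2.18) = 9.365306, h(1.49) = -5.531156
x_2 = 1.490000 − (-5.531156)·(-0.690000)/(-14.896462) = 1.746202;  |Δ| = 0.256202
h(1.746202) = -2.187063
x_3 = 1.746202 − (-2.187063)·(0.256202)/(3.344093) = 1.913760;  |Δ| = 0.167558
h(1.913760) = 1.258689
x_4 = 1.913760 − 1.258689·(0.167558)/(3.445752) = 1.852553;  |Δ| = 0.061207
h(1.852553) = -0.131918
x_5 = 1.852553 − (-0.131918)·(-0.061207)/(-1.390607) = 1.858359;  |Δ| = 0.005806
h(1.858359) = -0.006785
x_6 = 1.858359 − (-0.006785)·(0.005806)/(0.125133) = 1.858674;  |Δ| = 0.000315
|x_6 − x_5| = 0.000315 < 0.001

n = 6, x_n = 1.8587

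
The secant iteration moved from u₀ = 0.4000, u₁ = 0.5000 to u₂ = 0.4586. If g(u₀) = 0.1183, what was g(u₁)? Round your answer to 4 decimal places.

-0.0836

The secant line through (0.4000, 0.1183) and (0.5000, g(u₁)) crosses zero at u₂ = 0.4586.
So (0.4000, 0.1183), (0.5000, g(u₁)), (0.4586, 0) are collinear:
g(u₁) = 0.1183 · (0.5000 − 0.4586) / (0.4000 − 0.4586) = 0.1183 · (0.041400)/(-0.058600) = -0.083577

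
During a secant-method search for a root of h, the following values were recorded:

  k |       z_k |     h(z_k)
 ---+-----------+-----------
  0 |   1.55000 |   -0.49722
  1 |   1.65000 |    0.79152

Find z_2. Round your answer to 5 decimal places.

1.58858

z_2 = 1.65000 − 0.79152·(1.65000 − 1.55000) / (0.79152 − (-0.49722))
   = 1.65000 − (0.0791520)/(1.2887400) = 1.5885819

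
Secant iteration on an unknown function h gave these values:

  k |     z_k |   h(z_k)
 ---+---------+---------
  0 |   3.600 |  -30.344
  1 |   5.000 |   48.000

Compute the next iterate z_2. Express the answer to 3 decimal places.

z_2 = 5.000 − 48.000·(5.000 − 3.600) / (48.000 − (-30.344))
   = 5.000 − (67.20000)/(78.34400) = 4.14224

4.142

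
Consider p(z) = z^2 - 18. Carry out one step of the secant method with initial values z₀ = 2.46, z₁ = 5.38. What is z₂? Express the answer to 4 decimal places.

p(2.46) = -11.948400, p(5.38) = 10.944400
z₂ = 5.380000 − 10.944400·(5.380000 − 2.460000) / (10.944400 − (-11.948400)) = 5.380000 − (31.957648)/(22.892800) = 3.984031

3.9840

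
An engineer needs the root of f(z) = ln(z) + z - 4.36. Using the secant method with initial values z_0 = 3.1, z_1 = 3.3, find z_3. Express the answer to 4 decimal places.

f(3.1) = -0.128598, f(3.3) = 0.133922
z_2 = 3.300000 − 0.133922·(3.300000 − 3.100000) / (0.133922 − (-0.128598)) = 3.300000 − (0.026784)/(0.262520) = 3.197972
f(3.197972) = 0.000489
z_3 = 3.197972 − 0.000489·(3.197972 − 3.300000) / (0.000489 − 0.133922) = 3.197972 − (-0.000050)/(-0.133434) = 3.197598

3.1976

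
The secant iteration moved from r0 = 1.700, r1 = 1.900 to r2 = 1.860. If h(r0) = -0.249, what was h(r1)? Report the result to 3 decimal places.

The secant line through (1.700, -0.249) and (1.900, h(r1)) crosses zero at r2 = 1.860.
So (1.700, -0.249), (1.900, h(r1)), (1.860, 0) are collinear:
h(r1) = -0.249 · (1.900 − 1.860) / (1.700 − 1.860) = -0.249 · (0.04000)/(-0.16000) = 0.06225

0.062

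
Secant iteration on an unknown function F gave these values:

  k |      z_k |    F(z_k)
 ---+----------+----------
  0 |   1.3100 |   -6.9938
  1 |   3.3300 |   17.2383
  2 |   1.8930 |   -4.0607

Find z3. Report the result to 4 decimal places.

2.1670

z3 = 1.8930 − (-4.0607)·(1.8930 − 3.3300) / (-4.0607 − 17.2383)
   = 1.8930 − (5.835226)/(-21.299000) = 2.166967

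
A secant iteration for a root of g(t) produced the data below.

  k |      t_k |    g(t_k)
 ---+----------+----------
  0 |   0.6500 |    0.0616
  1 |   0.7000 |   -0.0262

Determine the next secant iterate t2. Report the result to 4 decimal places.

0.6851

t2 = 0.7000 − (-0.0262)·(0.7000 − 0.6500) / (-0.0262 − 0.0616)
   = 0.7000 − (-0.001310)/(-0.087800) = 0.685080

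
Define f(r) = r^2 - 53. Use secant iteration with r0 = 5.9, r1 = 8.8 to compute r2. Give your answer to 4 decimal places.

f(5.9) = -18.190000, f(8.8) = 24.440000
r2 = 8.800000 − 24.440000·(8.800000 − 5.900000) / (24.440000 − (-18.190000)) = 8.800000 − (70.876000)/(42.630000) = 7.137415

7.1374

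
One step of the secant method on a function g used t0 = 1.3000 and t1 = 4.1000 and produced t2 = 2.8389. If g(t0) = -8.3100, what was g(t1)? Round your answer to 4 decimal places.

6.8099

The secant line through (1.3000, -8.3100) and (4.1000, g(t1)) crosses zero at t2 = 2.8389.
So (1.3000, -8.3100), (4.1000, g(t1)), (2.8389, 0) are collinear:
g(t1) = -8.3100 · (4.1000 − 2.8389) / (1.3000 − 2.8389) = -8.3100 · (1.261100)/(-1.538900) = 6.809891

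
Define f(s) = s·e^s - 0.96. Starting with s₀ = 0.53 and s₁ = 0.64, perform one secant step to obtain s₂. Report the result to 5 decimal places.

0.55091

f(0.53) = -0.0595659, f(0.64) = 0.2537478
s₂ = 0.6400000 − 0.2537478·(0.6400000 − 0.5300000) / (0.2537478 − (-0.0595659)) = 0.6400000 − (0.0279123)/(0.3133136) = 0.5509127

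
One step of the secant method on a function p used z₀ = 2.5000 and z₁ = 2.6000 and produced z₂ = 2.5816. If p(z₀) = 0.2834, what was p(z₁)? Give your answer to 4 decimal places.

The secant line through (2.5000, 0.2834) and (2.6000, p(z₁)) crosses zero at z₂ = 2.5816.
So (2.5000, 0.2834), (2.6000, p(z₁)), (2.5816, 0) are collinear:
p(z₁) = 0.2834 · (2.6000 − 2.5816) / (2.5000 − 2.5816) = 0.2834 · (0.018400)/(-0.081600) = -0.063904

-0.0639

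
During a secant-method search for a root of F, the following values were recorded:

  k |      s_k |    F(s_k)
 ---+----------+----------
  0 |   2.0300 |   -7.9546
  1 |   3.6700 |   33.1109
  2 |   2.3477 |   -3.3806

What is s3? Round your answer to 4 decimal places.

s3 = 2.3477 − (-3.3806)·(2.3477 − 3.6700) / (-3.3806 − 33.1109)
   = 2.3477 − (4.470167)/(-36.491500) = 2.470199

2.4702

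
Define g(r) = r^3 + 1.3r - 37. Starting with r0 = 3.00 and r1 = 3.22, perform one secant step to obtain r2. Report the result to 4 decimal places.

g(3.00) = -6.100000, g(3.22) = 0.572248
r2 = 3.220000 − 0.572248·(3.220000 − 3.000000) / (0.572248 − (-6.100000)) = 3.220000 − (0.125895)/(6.672248) = 3.201132

3.2011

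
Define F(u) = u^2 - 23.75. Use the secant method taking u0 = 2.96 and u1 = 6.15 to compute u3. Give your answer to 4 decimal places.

4.8416

F(2.96) = -14.988400, F(6.15) = 14.072500
u2 = 6.150000 − 14.072500·(6.150000 − 2.960000) / (14.072500 − (-14.988400)) = 6.150000 − (44.891275)/(29.060900) = 4.605269
F(4.605269) = -2.541498
u3 = 4.605269 − (-2.541498)·(4.605269 − 6.150000) / (-2.541498 − 14.072500) = 4.605269 − (3.925931)/(-16.613998) = 4.841572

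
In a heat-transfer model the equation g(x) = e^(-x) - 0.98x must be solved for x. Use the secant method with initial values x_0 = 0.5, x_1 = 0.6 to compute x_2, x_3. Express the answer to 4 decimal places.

g(0.5) = 0.116531, g(0.6) = -0.039188
x_2 = 0.600000 − (-0.039188)·(0.600000 − 0.500000) / (-0.039188 − 0.116531) = 0.600000 − (-0.003919)/(-0.155719) = 0.574834
g(0.574834) = -0.000539
x_3 = 0.574834 − (-0.000539)·(0.574834 − 0.600000) / (-0.000539 − (-0.039188)) = 0.574834 − (0.000014)/(0.038649) = 0.574483

0.5748, 0.5745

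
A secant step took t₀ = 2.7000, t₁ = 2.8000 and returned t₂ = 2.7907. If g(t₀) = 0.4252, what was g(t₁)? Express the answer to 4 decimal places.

-0.0436

The secant line through (2.7000, 0.4252) and (2.8000, g(t₁)) crosses zero at t₂ = 2.7907.
So (2.7000, 0.4252), (2.8000, g(t₁)), (2.7907, 0) are collinear:
g(t₁) = 0.4252 · (2.8000 − 2.7907) / (2.7000 − 2.7907) = 0.4252 · (0.009300)/(-0.090700) = -0.043598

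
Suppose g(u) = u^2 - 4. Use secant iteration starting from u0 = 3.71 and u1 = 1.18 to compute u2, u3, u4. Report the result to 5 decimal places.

1.71325, 2.08127, 1.99386

g(3.71) = 9.7641000, g(1.18) = -2.6076000
u2 = 1.1800000 − (-2.6076000)·(1.1800000 − 3.7100000) / (-2.6076000 − 9.7641000) = 1.1800000 − (6.5972280)/(-12.3717000) = 1.7132515
g(1.7132515) = -1.0647692
u3 = 1.7132515 − (-1.0647692)·(1.7132515 − 1.1800000) / (-1.0647692 − (-2.6076000)) = 1.7132515 − (-0.5677898)/(1.5428308) = 2.0812697
g(2.0812697) = 0.3316836
u4 = 2.0812697 − 0.3316836·(2.0812697 − 1.7132515) / (0.3316836 − (-1.0647692)) = 2.0812697 − (0.1220656)/(1.3964528) = 1.9938585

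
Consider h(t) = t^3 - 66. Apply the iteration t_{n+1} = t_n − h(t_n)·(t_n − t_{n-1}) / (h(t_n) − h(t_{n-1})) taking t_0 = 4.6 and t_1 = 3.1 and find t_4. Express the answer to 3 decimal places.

h(4.6) = 31.33600, h(3.1) = -36.20900
t_2 = 3.10000 − (-36.20900)·(3.10000 − 4.60000) / (-36.20900 − 31.33600) = 3.10000 − (54.31350)/(-67.54500) = 3.90411
h(3.90411) = -6.49334
t_3 = 3.90411 − (-6.49334)·(3.90411 − 3.10000) / (-6.49334 − (-36.20900)) = 3.90411 − (-5.22135)/(29.71566) = 4.07982
h(4.07982) = 1.90826
t_4 = 4.07982 − 1.90826·(4.07982 − 3.90411) / (1.90826 − (-6.49334)) = 4.07982 − (0.33530)/(8.40159) = 4.03991

4.040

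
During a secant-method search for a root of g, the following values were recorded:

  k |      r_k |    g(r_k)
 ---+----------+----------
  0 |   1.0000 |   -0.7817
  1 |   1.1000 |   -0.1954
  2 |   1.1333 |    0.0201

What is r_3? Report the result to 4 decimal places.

r_3 = 1.1333 − 0.0201·(1.1333 − 1.1000) / (0.0201 − (-0.1954))
   = 1.1333 − (0.000669)/(0.215500) = 1.130194

1.1302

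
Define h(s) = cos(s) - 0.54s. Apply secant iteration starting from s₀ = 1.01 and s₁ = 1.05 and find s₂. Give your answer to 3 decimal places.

1.000

h(1.01) = -0.01354, h(1.05) = -0.06943
s₂ = 1.05000 − (-0.06943)·(1.05000 − 1.01000) / (-0.06943 − (-0.01354)) = 1.05000 − (-0.00278)/(-0.05589) = 1.00031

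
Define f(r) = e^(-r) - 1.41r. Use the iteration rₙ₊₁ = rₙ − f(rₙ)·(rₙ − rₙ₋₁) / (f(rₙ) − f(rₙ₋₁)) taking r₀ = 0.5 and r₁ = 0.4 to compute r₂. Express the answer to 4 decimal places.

0.4519

f(0.5) = -0.098469, f(0.4) = 0.106320
r₂ = 0.400000 − 0.106320·(0.400000 − 0.500000) / (0.106320 − (-0.098469)) = 0.400000 − (-0.010632)/(0.204789) = 0.451917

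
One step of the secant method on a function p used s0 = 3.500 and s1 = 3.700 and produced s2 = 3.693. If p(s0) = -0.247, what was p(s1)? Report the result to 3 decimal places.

0.009

The secant line through (3.500, -0.247) and (3.700, p(s1)) crosses zero at s2 = 3.693.
So (3.500, -0.247), (3.700, p(s1)), (3.693, 0) are collinear:
p(s1) = -0.247 · (3.700 − 3.693) / (3.500 − 3.693) = -0.247 · (0.00700)/(-0.19300) = 0.00896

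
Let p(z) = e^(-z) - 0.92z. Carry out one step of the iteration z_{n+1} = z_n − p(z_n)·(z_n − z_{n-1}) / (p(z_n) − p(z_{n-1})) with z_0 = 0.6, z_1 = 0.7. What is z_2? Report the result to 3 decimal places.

0.598

p(0.6) = -0.00319, p(0.7) = -0.14741
z_2 = 0.70000 − (-0.14741)·(0.70000 − 0.60000) / (-0.14741 − (-0.00319)) = 0.70000 − (-0.01474)/(-0.14423) = 0.59779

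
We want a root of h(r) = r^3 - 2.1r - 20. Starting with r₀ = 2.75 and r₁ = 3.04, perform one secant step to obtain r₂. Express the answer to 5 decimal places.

h(2.75) = -4.9781250, h(3.04) = 1.7104640
r₂ = 3.0400000 − 1.7104640·(3.0400000 − 2.7500000) / (1.7104640 − (-4.9781250)) = 3.0400000 − (0.4960346)/(6.6885890) = 2.9658387

2.96584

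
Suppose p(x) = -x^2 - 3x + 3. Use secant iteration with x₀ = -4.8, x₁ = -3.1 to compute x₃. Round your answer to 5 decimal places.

-3.81753

p(-4.8) = -5.6400000, p(-3.1) = 2.6900000
x₂ = -3.1000000 − 2.6900000·(-3.1000000 − (-4.8000000)) / (2.6900000 − (-5.6400000)) = -3.1000000 − (4.5730000)/(8.3300000) = -3.6489796
p(-3.6489796) = 0.6318867
x₃ = -3.6489796 − 0.6318867·(-3.6489796 − (-3.1000000)) / (0.6318867 − 2.6900000) = -3.6489796 − (-0.3468929)/(-2.0581133) = -3.8175286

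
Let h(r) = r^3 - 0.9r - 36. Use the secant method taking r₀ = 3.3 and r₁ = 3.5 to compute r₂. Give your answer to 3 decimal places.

h(3.3) = -3.03300, h(3.5) = 3.72500
r₂ = 3.50000 − 3.72500·(3.50000 − 3.30000) / (3.72500 − (-3.03300)) = 3.50000 − (0.74500)/(6.75800) = 3.38976

3.390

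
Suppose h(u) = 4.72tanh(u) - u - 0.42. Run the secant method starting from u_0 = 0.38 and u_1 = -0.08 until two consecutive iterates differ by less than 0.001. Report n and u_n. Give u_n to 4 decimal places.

h(0.38) = 0.911979, h(-0.08) = -0.716797
u_2 = -0.080000 − (-0.716797)·(-0.460000)/(-1.628776) = 0.122438;  |Δ| = 0.202438
h(0.122438) = 0.032599
u_3 = 0.122438 − 0.032599·(0.202438)/(0.749396) = 0.113632;  |Δ| = 0.008806
h(0.113632) = 0.000414
u_4 = 0.113632 − 0.000414·(-0.008806)/(-0.032185) = 0.113519;  |Δ| = 0.000113
|u_4 − u_3| = 0.000113 < 0.001

n = 4, u_n = 0.1135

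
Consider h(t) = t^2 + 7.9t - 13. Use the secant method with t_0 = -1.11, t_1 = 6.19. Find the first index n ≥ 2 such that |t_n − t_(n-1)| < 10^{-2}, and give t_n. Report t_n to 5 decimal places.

n = 6, t_n = 1.39813

h(-1.11) = -20.5369000, h(6.19) = 74.2171000
t_2 = 6.1900000 − 74.2171000·(7.3000000)/(94.7540000) = 0.4721957;  |Δ| = 5.7178043
h(0.4721957) = -9.0466853
t_3 = 0.4721957 − (-9.0466853)·(-5.7178043)/(-83.2637853) = 1.0934403;  |Δ| = 0.6212446
h(1.0934403) = -3.1662102
t_4 = 1.0934403 − (-3.1662102)·(0.6212446)/(5.8804752) = 1.4279355;  |Δ| = 0.3344952
h(1.4279355) = 0.3196904
t_5 = 1.4279355 − 0.3196904·(0.3344952)/(3.4859006) = 1.3972591;  |Δ| = 0.0306764
h(1.3972591) = -0.0093201
t_6 = 1.3972591 − (-0.0093201)·(-0.0306764)/(-0.3290105) = 1.3981281;  |Δ| = 0.0008690
|t_6 − t_5| = 0.0008690 < 10^{-2}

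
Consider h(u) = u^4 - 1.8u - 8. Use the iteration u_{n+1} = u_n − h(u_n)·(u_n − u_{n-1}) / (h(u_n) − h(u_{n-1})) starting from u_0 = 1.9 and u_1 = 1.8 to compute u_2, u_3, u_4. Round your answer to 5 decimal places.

h(1.9) = 1.6121000, h(1.8) = -0.7424000
u_2 = 1.8000000 − (-0.7424000)·(1.8000000 − 1.9000000) / (-0.7424000 − 1.6121000) = 1.8000000 − (0.0742400)/(-2.3545000) = 1.8315311
h(1.8315311) = -0.0440441
u_3 = 1.8315311 − (-0.0440441)·(1.8315311 − 1.8000000) / (-0.0440441 − (-0.7424000)) = 1.8315311 − (-0.0013888)/(0.6983559) = 1.8335197
h(1.8335197) = 0.0013273
u_4 = 1.8335197 − 0.0013273·(1.8335197 − 1.8315311) / (0.0013273 − (-0.0440441)) = 1.8335197 − (0.0000026)/(0.0453713) = 1.8334615

1.83153, 1.83352, 1.83346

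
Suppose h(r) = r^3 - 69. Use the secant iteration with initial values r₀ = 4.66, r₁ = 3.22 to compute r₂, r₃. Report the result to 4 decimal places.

h(4.66) = 32.194696, h(3.22) = -35.613752
r₂ = 3.220000 − (-35.613752)·(3.220000 − 4.660000) / (-35.613752 − 32.194696) = 3.220000 − (51.283803)/(-67.808448) = 3.976304
h(3.976304) = -6.130682
r₃ = 3.976304 − (-6.130682)·(3.976304 − 3.220000) / (-6.130682 − (-35.613752)) = 3.976304 − (-4.636659)/(29.483070) = 4.133569

3.9763, 4.1336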